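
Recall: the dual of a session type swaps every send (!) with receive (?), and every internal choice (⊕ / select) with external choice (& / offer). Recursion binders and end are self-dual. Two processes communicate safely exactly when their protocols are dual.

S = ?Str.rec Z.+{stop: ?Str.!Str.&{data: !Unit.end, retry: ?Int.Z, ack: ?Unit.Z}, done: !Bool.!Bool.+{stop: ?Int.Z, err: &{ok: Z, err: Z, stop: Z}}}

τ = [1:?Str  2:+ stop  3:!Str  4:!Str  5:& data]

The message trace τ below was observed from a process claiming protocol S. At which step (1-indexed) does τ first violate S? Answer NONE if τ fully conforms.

3

[1] ?Str  ok  state: rec Z.…
[2] + stop  ok  state: ?Str.!Str.&{data: !Unit.end, retry: ?Int.rec Z.…, ack: ?Unit.rec Z.…}
[3] got !Str, protocol expects ?Str  ✗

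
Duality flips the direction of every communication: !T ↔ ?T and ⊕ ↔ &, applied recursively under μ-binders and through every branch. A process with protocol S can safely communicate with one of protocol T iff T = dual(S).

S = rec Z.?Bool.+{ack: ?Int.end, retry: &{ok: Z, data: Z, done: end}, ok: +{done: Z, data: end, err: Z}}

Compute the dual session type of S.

rec Z.!Bool.&{ack: !Int.end, retry: +{ok: Z, data: Z, done: end}, ok: &{done: Z, data: end, err: Z}}

rec Z = rec Z  (rec unchanged)
  ?Bool = !Bool
    +{ack,retry,ok} = &{ack,retry,ok}  (select→offer)
      • ack:
        ?Int = !Int
          dual(end) = end
      • retry:
        &{ok,data,done} = +{ok,data,done}  (&→⊕)
          • ok:
            dual(Z) = Z
          • data:
            dual(Z) = Z
          • done:
            dual(end) = end
      • ok:
        +{done,data,err} = &{done,data,err}  (select→offer)
          • done:
            dual(Z) = Z
          • data:
            dual(end) = end
          • err:
            dual(Z) = Z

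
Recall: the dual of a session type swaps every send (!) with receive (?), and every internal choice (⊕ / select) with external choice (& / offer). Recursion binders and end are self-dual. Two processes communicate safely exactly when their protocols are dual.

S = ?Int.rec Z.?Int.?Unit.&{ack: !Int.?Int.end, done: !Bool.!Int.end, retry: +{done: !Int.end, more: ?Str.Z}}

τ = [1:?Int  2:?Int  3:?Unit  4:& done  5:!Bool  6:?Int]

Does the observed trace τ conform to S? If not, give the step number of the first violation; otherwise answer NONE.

@1 ?Int  ok  cont: rec Z.…
@2 ?Int  ok  cont: ?Unit.&{ack: !Int.?Int.end, done: !Bool.!Int.end, retry: +{done: !Int.end, more: ?Str.rec Z.…}}
@3 ?Unit  ok  cont: &{ack: !Int.?Int.end, done: !Bool.!Int.end, retry: +{done: !Int.end, more: ?Str.rec Z.…}}
@4 & done  ok  cont: !Bool.!Int.end
@5 !Bool  ok  cont: !Int.end
@6 got ?Int, protocol expects !Int  ✗

6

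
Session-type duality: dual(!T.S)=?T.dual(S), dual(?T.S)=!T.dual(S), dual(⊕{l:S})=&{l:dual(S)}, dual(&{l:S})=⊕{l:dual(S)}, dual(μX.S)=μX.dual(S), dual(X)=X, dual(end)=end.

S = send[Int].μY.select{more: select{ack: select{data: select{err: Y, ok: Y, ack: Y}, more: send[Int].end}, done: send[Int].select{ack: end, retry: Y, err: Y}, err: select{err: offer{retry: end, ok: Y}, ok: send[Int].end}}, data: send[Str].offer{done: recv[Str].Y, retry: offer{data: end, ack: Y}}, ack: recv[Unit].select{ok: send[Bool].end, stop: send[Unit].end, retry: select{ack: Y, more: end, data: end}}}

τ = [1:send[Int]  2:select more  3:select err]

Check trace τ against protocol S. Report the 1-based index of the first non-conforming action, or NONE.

NONE

[1] send[Int]  ok  residual = μY.…
[2] select more  ok  residual = select{ack: select{data: select{err: μY.…, ok: μY.…, ack: μY.…}, more: send[Int].end}, done: send[Int].select{ack: end, retry: μY.…, err: μY.…}, err: select{err: offer{retry: end, ok: μY.…}, ok: send[Int].end}}
[3] select err  ok  residual = select{err: offer{retry: end, ok: μY.…}, ok: send[Int].end}
all 3 steps conform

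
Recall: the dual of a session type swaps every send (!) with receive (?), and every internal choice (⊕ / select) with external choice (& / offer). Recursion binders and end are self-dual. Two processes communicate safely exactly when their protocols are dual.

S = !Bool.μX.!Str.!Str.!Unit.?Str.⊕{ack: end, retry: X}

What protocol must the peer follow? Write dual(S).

?Bool.μX.?Str.?Str.?Unit.!Str.&{ack: end, retry: X}

!Bool → ?Bool
  μX → μX  (binder kept)
    !Str → ?Str
      !Str → ?Str
        !Unit → ?Unit
          ?Str → !Str
            ⊕{ack,retry} → &{ack,retry}  (internal→external)
              [ack]
                dual(end) = end
              [retry]
                dual(X) = X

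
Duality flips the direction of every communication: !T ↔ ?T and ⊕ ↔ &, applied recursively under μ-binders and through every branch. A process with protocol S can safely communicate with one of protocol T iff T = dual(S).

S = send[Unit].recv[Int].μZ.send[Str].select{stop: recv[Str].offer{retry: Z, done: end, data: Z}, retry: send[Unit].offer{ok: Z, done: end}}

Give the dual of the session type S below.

send[Unit] → recv[Unit]
  recv[Int] → send[Int]
    μZ → μZ  (rec unchanged)
      send[Str] → recv[Str]
        select{stop,retry} → offer{stop,retry}  (⊕→&)
          [stop]
            recv[Str] → send[Str]
              offer{retry,done,data} → select{retry,done,data}  (offer→select)
                [retry]
                  Z self-dual
                [done]
                  end self-dual
                [data]
                  Z self-dual
          [retry]
            send[Unit] → recv[Unit]
              offer{ok,done} → select{ok,done}  (offer→select)
                [ok]
                  Z self-dual
                [done]
                  end self-dual

recv[Unit].send[Int].μZ.recv[Str].offer{stop: send[Str].select{retry: Z, done: end, data: Z}, retry: recv[Unit].select{ok: Z, done: end}}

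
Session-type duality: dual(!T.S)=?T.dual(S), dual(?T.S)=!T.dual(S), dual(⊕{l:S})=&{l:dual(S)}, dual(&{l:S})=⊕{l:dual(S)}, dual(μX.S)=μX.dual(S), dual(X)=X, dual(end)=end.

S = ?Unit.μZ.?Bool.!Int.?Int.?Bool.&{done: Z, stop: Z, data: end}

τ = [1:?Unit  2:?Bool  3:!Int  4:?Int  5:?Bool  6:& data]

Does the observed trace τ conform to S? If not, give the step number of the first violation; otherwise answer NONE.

[1] ?Unit  ok  state: μZ.…
[2] ?Bool  ok  state: !Int.?Int.?Bool.&{done: μZ.…, stop: μZ.…, data: end}
[3] !Int  ok  state: ?Int.?Bool.&{done: μZ.…, stop: μZ.…, data: end}
[4] ?Int  ok  state: ?Bool.&{done: μZ.…, stop: μZ.…, data: end}
[5] ?Bool  ok  state: &{done: μZ.…, stop: μZ.…, data: end}
[6] & data  ok  state: end
trace exhausted — no violation

NONE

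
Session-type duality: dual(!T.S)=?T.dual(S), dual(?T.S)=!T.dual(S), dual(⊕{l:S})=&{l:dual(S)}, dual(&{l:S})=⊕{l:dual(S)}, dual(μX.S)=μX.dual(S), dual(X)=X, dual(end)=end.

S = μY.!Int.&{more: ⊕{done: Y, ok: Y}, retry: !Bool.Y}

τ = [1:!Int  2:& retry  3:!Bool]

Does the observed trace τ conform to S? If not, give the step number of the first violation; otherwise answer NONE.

NONE

step 1: !Int  ✓  residual = &{more: ⊕{done: μY.…, ok: μY.…}, retry: !Bool.μY.…}
step 2: & retry  ✓  residual = !Bool.μY.…
step 3: !Bool  ✓  residual = μY.…
all 3 steps conform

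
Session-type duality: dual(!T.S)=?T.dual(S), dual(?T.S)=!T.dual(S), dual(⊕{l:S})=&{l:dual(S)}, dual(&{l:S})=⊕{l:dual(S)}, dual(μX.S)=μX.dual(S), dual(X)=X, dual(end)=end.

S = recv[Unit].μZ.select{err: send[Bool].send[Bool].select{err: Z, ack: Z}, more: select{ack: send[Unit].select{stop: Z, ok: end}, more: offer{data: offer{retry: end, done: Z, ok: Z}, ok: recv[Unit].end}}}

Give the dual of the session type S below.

send[Unit].μZ.offer{err: recv[Bool].recv[Bool].offer{err: Z, ack: Z}, more: offer{ack: recv[Unit].offer{stop: Z, ok: end}, more: select{data: select{retry: end, done: Z, ok: Z}, ok: send[Unit].end}}}

recv[Unit] = send[Unit]
  μZ = μZ  (μ self-dual)
    select{err,more} = offer{err,more}  (select→offer)
      case err:
        send[Bool] = recv[Bool]
          send[Bool] = recv[Bool]
            select{err,ack} = offer{err,ack}  (select→offer)
              case err:
                dual(Z) = Z
              case ack:
                dual(Z) = Z
      case more:
        select{ack,more} = offer{ack,more}  (select→offer)
          case ack:
            send[Unit] = recv[Unit]
              select{stop,ok} = offer{stop,ok}  (select→offer)
                case stop:
                  dual(Z) = Z
                case ok:
                  dual(end) = end
          case more:
            offer{data,ok} = select{data,ok}  (external→internal)
              case data:
                offer{retry,done,ok} = select{retry,done,ok}  (external→internal)
                  case retry:
                    dual(end) = end
                  case done:
                    dual(Z) = Z
                  case ok:
                    dual(Z) = Z
              case ok:
                recv[Unit] = send[Unit]
                  dual(end) = end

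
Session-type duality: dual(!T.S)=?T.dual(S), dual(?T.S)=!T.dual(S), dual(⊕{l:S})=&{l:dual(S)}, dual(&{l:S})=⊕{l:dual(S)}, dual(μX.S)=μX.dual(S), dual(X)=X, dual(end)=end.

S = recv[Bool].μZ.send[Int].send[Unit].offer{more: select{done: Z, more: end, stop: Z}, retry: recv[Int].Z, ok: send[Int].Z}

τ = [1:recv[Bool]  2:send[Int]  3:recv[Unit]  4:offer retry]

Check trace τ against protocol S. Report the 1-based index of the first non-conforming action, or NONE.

3

step 1: recv[Bool]  ✓  cont: μZ.…
step 2: send[Int]  ✓  cont: send[Unit].offer{more: select{done: μZ.…, more: end, stop: μZ.…}, retry: recv[Int].μZ.…, ok: send[Int].μZ.…}
step 3: got recv[Unit], protocol expects send[Unit]  ✗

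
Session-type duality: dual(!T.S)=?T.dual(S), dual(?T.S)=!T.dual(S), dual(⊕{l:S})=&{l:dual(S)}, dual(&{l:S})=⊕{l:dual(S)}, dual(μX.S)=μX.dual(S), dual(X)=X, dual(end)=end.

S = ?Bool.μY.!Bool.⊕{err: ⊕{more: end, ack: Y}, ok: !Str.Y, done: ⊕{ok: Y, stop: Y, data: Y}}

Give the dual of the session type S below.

!Bool.μY.?Bool.&{err: &{more: end, ack: Y}, ok: ?Str.Y, done: &{ok: Y, stop: Y, data: Y}}

?Bool ↦ !Bool
  μY ↦ μY  (rec unchanged)
    !Bool ↦ ?Bool
      ⊕{err,ok,done} ↦ &{err,ok,done}  (select→offer)
        • err:
          ⊕{more,ack} ↦ &{more,ack}  (select→offer)
            • more:
              end self-dual
            • ack:
              Y self-dual
        • ok:
          !Str ↦ ?Str
            Y self-dual
        • done:
          ⊕{ok,stop,data} ↦ &{ok,stop,data}  (select→offer)
            • ok:
              Y self-dual
            • stop:
              Y self-dual
            • data:
              Y self-dual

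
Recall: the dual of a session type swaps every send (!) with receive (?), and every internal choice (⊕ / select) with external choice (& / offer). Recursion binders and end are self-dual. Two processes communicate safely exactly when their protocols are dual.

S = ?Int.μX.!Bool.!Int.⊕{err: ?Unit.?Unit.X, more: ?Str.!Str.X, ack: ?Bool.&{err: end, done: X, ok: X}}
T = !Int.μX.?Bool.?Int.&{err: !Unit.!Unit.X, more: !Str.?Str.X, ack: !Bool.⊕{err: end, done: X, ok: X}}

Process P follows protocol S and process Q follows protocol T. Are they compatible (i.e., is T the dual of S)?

?Int vs !Int  ✓
  μX vs μX  ✓ (binder kept)
    !Bool vs ?Bool  ✓
      !Int vs ?Int  ✓
        ⊕{err,more,ack} vs &{err,more,ack}  ✓ labels match
          [err]
            ?Unit vs !Unit  ✓
              ?Unit vs !Unit  ✓
                X vs X  ✓
          [more]
            ?Str vs !Str  ✓
              !Str vs ?Str  ✓
                X vs X  ✓
          [ack]
            ?Bool vs !Bool  ✓
              &{err,done,ok} vs ⊕{err,done,ok}  ✓ labels match
                [err]
                  end vs end  ✓
                [done]
                  X vs X  ✓
                [ok]
                  X vs X  ✓

YES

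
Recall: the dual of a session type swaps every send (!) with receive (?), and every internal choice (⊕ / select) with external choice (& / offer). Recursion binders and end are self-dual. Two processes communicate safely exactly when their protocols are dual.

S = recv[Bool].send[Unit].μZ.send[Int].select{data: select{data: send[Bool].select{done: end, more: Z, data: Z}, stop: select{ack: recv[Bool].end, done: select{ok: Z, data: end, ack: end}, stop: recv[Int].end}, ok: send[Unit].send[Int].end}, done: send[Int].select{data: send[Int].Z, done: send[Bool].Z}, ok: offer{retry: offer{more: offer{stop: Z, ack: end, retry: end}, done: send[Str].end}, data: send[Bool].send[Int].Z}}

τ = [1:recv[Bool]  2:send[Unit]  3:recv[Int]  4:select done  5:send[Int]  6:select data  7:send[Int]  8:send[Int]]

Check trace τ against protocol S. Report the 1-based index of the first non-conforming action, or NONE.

@1 recv[Bool]  ok  now at send[Unit].μZ.…
@2 send[Unit]  ok  now at μZ.…
@3 got recv[Int], protocol expects send[Int]  ✗

3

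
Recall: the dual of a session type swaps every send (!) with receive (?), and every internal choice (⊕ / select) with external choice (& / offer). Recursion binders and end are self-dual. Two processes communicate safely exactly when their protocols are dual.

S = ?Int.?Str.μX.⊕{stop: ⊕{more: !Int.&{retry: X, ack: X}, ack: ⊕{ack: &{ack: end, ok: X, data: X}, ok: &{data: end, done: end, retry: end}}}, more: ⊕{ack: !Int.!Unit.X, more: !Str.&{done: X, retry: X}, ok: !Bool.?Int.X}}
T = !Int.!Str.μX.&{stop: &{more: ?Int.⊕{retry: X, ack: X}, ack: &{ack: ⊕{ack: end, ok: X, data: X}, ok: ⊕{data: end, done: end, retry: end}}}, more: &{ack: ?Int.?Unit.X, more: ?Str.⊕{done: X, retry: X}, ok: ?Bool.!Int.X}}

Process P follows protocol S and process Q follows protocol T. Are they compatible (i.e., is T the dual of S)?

YES

?Int vs !Int  ok
  ?Str vs !Str  ok
    μX vs μX  ok (rec unchanged)
      ⊕{stop,more} vs &{stop,more}  ok label sets agree
        • stop:
          ⊕{more,ack} vs &{more,ack}  ok label sets agree
            • more:
              !Int vs ?Int  ok
                &{retry,ack} vs ⊕{retry,ack}  ok label sets agree
                  • retry:
                    X vs X  ok
                  • ack:
                    X vs X  ok
            • ack:
              ⊕{ack,ok} vs &{ack,ok}  ok label sets agree
                • ack:
                  &{ack,ok,data} vs ⊕{ack,ok,data}  ok label sets agree
                    • ack:
                      end vs end  ok
                    • ok:
                      X vs X  ok
                    • data:
                      X vs X  ok
                • ok:
                  &{data,done,retry} vs ⊕{data,done,retry}  ok label sets agree
                    • data:
                      end vs end  ok
                    • done:
                      end vs end  ok
                    • retry:
                      end vs end  ok
        • more:
          ⊕{ack,more,ok} vs &{ack,more,ok}  ok label sets agree
            • ack:
              !Int vs ?Int  ok
                !Unit vs ?Unit  ok
                  X vs X  ok
            • more:
              !Str vs ?Str  ok
                &{done,retry} vs ⊕{done,retry}  ok label sets agree
                  • done:
                    X vs X  ok
                  • retry:
                    X vs X  ok
            • ok:
              !Bool vs ?Bool  ok
                ?Int vs !Int  ok
                  X vs X  ok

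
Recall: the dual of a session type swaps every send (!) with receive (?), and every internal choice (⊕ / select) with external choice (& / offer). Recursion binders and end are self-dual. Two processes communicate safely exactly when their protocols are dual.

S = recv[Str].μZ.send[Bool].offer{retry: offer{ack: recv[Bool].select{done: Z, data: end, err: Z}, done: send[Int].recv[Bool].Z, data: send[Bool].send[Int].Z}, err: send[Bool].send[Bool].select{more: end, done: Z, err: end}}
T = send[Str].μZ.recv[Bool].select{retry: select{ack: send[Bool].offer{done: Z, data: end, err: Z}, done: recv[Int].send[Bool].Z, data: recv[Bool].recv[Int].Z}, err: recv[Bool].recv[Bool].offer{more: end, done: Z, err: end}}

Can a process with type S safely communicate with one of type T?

recv[Str] | send[Str]  ok
  μZ | μZ  ok (μ self-dual)
    send[Bool] | recv[Bool]  ok
      offer{retry,err} | select{retry,err}  ok labels match
        [retry]
          offer{ack,done,data} | select{ack,done,data}  ok labels match
            [ack]
              recv[Bool] | send[Bool]  ok
                select{done,data,err} | offer{done,data,err}  ok labels match
                  [done]
                    Z | Z  ok
                  [data]
                    end | end  ok
                  [err]
                    Z | Z  ok
            [done]
              send[Int] | recv[Int]  ok
                recv[Bool] | send[Bool]  ok
                  Z | Z  ok
            [data]
              send[Bool] | recv[Bool]  ok
                send[Int] | recv[Int]  ok
                  Z | Z  ok
        [err]
          send[Bool] | recv[Bool]  ok
            send[Bool] | recv[Bool]  ok
              select{more,done,err} | offer{more,done,err}  ok labels match
                [more]
                  end | end  ok
                [done]
                  Z | Z  ok
                [err]
                  end | end  ok

YES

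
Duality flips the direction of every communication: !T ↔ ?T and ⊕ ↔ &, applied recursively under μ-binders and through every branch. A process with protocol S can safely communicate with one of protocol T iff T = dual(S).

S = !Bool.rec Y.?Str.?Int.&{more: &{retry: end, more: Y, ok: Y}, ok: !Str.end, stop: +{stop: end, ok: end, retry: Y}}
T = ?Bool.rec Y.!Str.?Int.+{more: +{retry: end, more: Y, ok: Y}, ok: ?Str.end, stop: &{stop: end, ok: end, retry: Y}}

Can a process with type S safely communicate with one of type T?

NO

!Bool vs ?Bool  ✓
  rec Y vs rec Y  ✓ (rec unchanged)
    ?Str vs !Str  ✓
      ?Int vs ?Int  ✗ same direction on both sides — not dual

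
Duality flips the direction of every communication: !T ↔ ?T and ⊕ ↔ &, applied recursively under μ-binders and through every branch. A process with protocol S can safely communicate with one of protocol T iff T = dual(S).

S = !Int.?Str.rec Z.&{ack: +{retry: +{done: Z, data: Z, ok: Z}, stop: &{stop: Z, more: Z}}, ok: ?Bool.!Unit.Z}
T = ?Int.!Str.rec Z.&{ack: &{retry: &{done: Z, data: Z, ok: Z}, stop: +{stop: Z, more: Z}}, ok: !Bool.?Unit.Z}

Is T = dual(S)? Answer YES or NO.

!Int | ?Int  match
  ?Str | !Str  match
    rec Z | rec Z  match (binder kept)
      &{ack,ok} | &{ack,ok}  ✗ choice polarity not flipped — not dual

NO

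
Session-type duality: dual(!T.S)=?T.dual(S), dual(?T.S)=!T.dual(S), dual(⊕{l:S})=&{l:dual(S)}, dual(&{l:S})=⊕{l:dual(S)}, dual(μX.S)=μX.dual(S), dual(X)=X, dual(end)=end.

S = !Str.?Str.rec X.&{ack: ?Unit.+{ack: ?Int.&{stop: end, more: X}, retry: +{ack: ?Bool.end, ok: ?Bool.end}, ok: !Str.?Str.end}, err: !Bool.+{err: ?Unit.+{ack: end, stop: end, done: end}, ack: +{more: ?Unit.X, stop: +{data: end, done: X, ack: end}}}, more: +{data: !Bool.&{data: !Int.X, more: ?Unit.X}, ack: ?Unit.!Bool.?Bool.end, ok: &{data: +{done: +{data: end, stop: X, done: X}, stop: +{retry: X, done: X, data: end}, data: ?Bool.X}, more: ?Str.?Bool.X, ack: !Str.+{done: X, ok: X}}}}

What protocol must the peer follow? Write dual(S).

!Str ↦ ?Str
  ?Str ↦ !Str
    rec X ↦ rec X  (μ self-dual)
      &{ack,err,more} ↦ +{ack,err,more}  (external→internal)
        [ack]
          ?Unit ↦ !Unit
            +{ack,retry,ok} ↦ &{ack,retry,ok}  (⊕→&)
              [ack]
                ?Int ↦ !Int
                  &{stop,more} ↦ +{stop,more}  (external→internal)
                    [stop]
                      end ↦ end
                    [more]
                      X ↦ X
              [retry]
                +{ack,ok} ↦ &{ack,ok}  (⊕→&)
                  [ack]
                    ?Bool ↦ !Bool
                      end ↦ end
                  [ok]
                    ?Bool ↦ !Bool
                      end ↦ end
              [ok]
                !Str ↦ ?Str
                  ?Str ↦ !Str
                    end ↦ end
        [err]
          !Bool ↦ ?Bool
            +{err,ack} ↦ &{err,ack}  (⊕→&)
              [err]
                ?Unit ↦ !Unit
                  +{ack,stop,done} ↦ &{ack,stop,done}  (⊕→&)
                    [ack]
                      end ↦ end
                    [stop]
                      end ↦ end
                    [done]
                      end ↦ end
              [ack]
                +{more,stop} ↦ &{more,stop}  (⊕→&)
                  [more]
                    ?Unit ↦ !Unit
                      X ↦ X
                  [stop]
                    +{data,done,ack} ↦ &{data,done,ack}  (⊕→&)
                      [data]
                        end ↦ end
                      [done]
                        X ↦ X
                      [ack]
                        end ↦ end
        [more]
          +{data,ack,ok} ↦ &{data,ack,ok}  (⊕→&)
            [data]
              !Bool ↦ ?Bool
                &{data,more} ↦ +{data,more}  (external→internal)
                  [data]
                    !Int ↦ ?Int
                      X ↦ X
                  [more]
                    ?Unit ↦ !Unit
                      X ↦ X
            [ack]
              ?Unit ↦ !Unit
                !Bool ↦ ?Bool
                  ?Bool ↦ !Bool
                    end ↦ end
            [ok]
              &{data,more,ack} ↦ +{data,more,ack}  (external→internal)
                [data]
                  +{done,stop,data} ↦ &{done,stop,data}  (⊕→&)
                    [done]
                      +{data,stop,done} ↦ &{data,stop,done}  (⊕→&)
                        [data]
                          end ↦ end
                        [stop]
                          X ↦ X
                        [done]
                          X ↦ X
                    [stop]
                      +{retry,done,data} ↦ &{retry,done,data}  (⊕→&)
                        [retry]
                          X ↦ X
                        [done]
                          X ↦ X
                        [data]
                          end ↦ end
                    [data]
                      ?Bool ↦ !Bool
                        X ↦ X
                [more]
                  ?Str ↦ !Str
                    ?Bool ↦ !Bool
                      X ↦ X
                [ack]
                  !Str ↦ ?Str
                    +{done,ok} ↦ &{done,ok}  (⊕→&)
                      [done]
                        X ↦ X
                      [ok]
                        X ↦ X

?Str.!Str.rec X.+{ack: !Unit.&{ack: !Int.+{stop: end, more: X}, retry: &{ack: !Bool.end, ok: !Bool.end}, ok: ?Str.!Str.end}, err: ?Bool.&{err: !Unit.&{ack: end, stop: end, done: end}, ack: &{more: !Unit.X, stop: &{data: end, done: X, ack: end}}}, more: &{data: ?Bool.+{data: ?Int.X, more: !Unit.X}, ack: !Unit.?Bool.!Bool.end, ok: +{data: &{done: &{data: end, stop: X, done: X}, stop: &{retry: X, done: X, data: end}, data: !Bool.X}, more: !Str.!Bool.X, ack: ?Str.&{done: X, ok: X}}}}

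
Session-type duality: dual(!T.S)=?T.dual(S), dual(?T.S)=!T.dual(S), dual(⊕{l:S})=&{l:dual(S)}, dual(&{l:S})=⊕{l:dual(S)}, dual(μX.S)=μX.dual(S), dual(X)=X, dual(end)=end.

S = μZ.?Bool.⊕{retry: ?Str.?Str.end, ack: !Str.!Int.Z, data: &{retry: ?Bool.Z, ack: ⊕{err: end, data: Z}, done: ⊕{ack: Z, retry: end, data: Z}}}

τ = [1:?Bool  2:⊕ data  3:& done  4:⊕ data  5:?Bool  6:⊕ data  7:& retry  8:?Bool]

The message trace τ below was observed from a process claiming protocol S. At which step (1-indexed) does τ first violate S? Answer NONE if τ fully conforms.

NONE

@1 ?Bool  ✓  state: ⊕{retry: ?Str.?Str.end, ack: !Str.!Int.μZ.…, data: &{retry: ?Bool.μZ.…, ack: ⊕{err: end, data: μZ.…}, done: ⊕{ack: μZ.…, retry: end, data: μZ.…}}}
@2 ⊕ data  ✓  state: &{retry: ?Bool.μZ.…, ack: ⊕{err: end, data: μZ.…}, done: ⊕{ack: μZ.…, retry: end, data: μZ.…}}
@3 & done  ✓  state: ⊕{ack: μZ.…, retry: end, data: μZ.…}
@4 ⊕ data  ✓  state: μZ.…
@5 ?Bool  ✓  state: ⊕{retry: ?Str.?Str.end, ack: !Str.!Int.μZ.…, data: &{retry: ?Bool.μZ.…, ack: ⊕{err: end, data: μZ.…}, done: ⊕{ack: μZ.…, retry: end, data: μZ.…}}}
@6 ⊕ data  ✓  state: &{retry: ?Bool.μZ.…, ack: ⊕{err: end, data: μZ.…}, done: ⊕{ack: μZ.…, retry: end, data: μZ.…}}
@7 & retry  ✓  state: ?Bool.μZ.…
@8 ?Bool  ✓  state: μZ.…
all 8 steps conform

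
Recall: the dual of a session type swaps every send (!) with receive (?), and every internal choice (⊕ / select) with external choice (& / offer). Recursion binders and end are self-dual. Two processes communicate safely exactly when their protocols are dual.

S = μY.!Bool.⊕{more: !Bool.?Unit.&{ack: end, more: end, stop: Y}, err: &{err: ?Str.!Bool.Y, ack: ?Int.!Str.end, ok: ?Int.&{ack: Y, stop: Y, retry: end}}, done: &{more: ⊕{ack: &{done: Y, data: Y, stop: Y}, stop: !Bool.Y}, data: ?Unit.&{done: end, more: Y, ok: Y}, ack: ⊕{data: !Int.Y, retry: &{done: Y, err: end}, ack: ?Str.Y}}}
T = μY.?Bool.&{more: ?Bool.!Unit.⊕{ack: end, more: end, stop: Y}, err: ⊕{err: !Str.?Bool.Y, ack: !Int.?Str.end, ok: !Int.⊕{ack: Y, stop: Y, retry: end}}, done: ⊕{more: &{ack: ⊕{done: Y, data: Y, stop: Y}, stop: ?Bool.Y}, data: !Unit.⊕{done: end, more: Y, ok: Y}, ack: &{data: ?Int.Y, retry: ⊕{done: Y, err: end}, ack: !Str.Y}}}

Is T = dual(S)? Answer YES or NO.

YES

μY ‖ μY  ok (μ self-dual)
  !Bool ‖ ?Bool  ok
    ⊕{more,err,done} ‖ &{more,err,done}  ok labels match
      • more:
        !Bool ‖ ?Bool  ok
          ?Unit ‖ !Unit  ok
            &{ack,more,stop} ‖ ⊕{ack,more,stop}  ok labels match
              • ack:
                end ‖ end  ok
              • more:
                end ‖ end  ok
              • stop:
                Y ‖ Y  ok
      • err:
        &{err,ack,ok} ‖ ⊕{err,ack,ok}  ok labels match
          • err:
            ?Str ‖ !Str  ok
              !Bool ‖ ?Bool  ok
                Y ‖ Y  ok
          • ack:
            ?Int ‖ !Int  ok
              !Str ‖ ?Str  ok
                end ‖ end  ok
          • ok:
            ?Int ‖ !Int  ok
              &{ack,stop,retry} ‖ ⊕{ack,stop,retry}  ok labels match
                • ack:
                  Y ‖ Y  ok
                • stop:
                  Y ‖ Y  ok
                • retry:
                  end ‖ end  ok
      • done:
        &{more,data,ack} ‖ ⊕{more,data,ack}  ok labels match
          • more:
            ⊕{ack,stop} ‖ &{ack,stop}  ok labels match
              • ack:
                &{done,data,stop} ‖ ⊕{done,data,stop}  ok labels match
                  • done:
                    Y ‖ Y  ok
                  • data:
                    Y ‖ Y  ok
                  • stop:
                    Y ‖ Y  ok
              • stop:
                !Bool ‖ ?Bool  ok
                  Y ‖ Y  ok
          • data:
            ?Unit ‖ !Unit  ok
              &{done,more,ok} ‖ ⊕{done,more,ok}  ok labels match
                • done:
                  end ‖ end  ok
                • more:
                  Y ‖ Y  ok
                • ok:
                  Y ‖ Y  ok
          • ack:
            ⊕{data,retry,ack} ‖ &{data,retry,ack}  ok labels match
              • data:
                !Int ‖ ?Int  ok
                  Y ‖ Y  ok
              • retry:
                &{done,err} ‖ ⊕{done,err}  ok labels match
                  • done:
                    Y ‖ Y  ok
                  • err:
                    end ‖ end  ok
              • ack:
                ?Str ‖ !Str  ok
                  Y ‖ Y  ok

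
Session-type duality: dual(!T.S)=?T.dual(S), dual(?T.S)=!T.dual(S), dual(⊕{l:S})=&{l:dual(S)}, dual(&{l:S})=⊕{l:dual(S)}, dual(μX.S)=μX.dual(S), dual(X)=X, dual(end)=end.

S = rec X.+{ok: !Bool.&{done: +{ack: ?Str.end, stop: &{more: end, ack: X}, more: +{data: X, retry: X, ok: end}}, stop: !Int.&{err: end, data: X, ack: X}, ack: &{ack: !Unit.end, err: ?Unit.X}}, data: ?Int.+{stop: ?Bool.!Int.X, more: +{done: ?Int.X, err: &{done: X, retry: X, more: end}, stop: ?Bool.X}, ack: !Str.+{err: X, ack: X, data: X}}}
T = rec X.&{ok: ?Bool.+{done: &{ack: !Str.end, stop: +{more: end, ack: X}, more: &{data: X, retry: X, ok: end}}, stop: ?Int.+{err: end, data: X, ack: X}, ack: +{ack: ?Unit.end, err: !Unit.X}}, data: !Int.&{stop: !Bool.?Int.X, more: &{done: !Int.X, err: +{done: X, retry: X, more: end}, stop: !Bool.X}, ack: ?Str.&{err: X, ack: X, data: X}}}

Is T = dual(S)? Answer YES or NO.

rec X ‖ rec X  ✓ (rec unchanged)
  +{ok,data} ‖ &{ok,data}  ✓ labels match
    case ok:
      !Bool ‖ ?Bool  ✓
        &{done,stop,ack} ‖ +{done,stop,ack}  ✓ labels match
          case done:
            +{ack,stop,more} ‖ &{ack,stop,more}  ✓ labels match
              case ack:
                ?Str ‖ !Str  ✓
                  end ‖ end  ✓
              case stop:
                &{more,ack} ‖ +{more,ack}  ✓ labels match
                  case more:
                    end ‖ end  ✓
                  case ack:
                    X ‖ X  ✓
              case more:
                +{data,retry,ok} ‖ &{data,retry,ok}  ✓ labels match
                  case data:
                    X ‖ X  ✓
                  case retry:
                    X ‖ X  ✓
                  case ok:
                    end ‖ end  ✓
          case stop:
            !Int ‖ ?Int  ✓
              &{err,data,ack} ‖ +{err,data,ack}  ✓ labels match
                case err:
                  end ‖ end  ✓
                case data:
                  X ‖ X  ✓
                case ack:
                  X ‖ X  ✓
          case ack:
            &{ack,err} ‖ +{ack,err}  ✓ labels match
              case ack:
                !Unit ‖ ?Unit  ✓
                  end ‖ end  ✓
              case err:
                ?Unit ‖ !Unit  ✓
                  X ‖ X  ✓
    case data:
      ?Int ‖ !Int  ✓
        +{stop,more,ack} ‖ &{stop,more,ack}  ✓ labels match
          case stop:
            ?Bool ‖ !Bool  ✓
              !Int ‖ ?Int  ✓
                X ‖ X  ✓
          case more:
            +{done,err,stop} ‖ &{done,err,stop}  ✓ labels match
              case done:
                ?Int ‖ !Int  ✓
                  X ‖ X  ✓
              case err:
                &{done,retry,more} ‖ +{done,retry,more}  ✓ labels match
                  case done:
                    X ‖ X  ✓
                  case retry:
                    X ‖ X  ✓
                  case more:
                    end ‖ end  ✓
              case stop:
                ?Bool ‖ !Bool  ✓
                  X ‖ X  ✓
          case ack:
            !Str ‖ ?Str  ✓
              +{err,ack,data} ‖ &{err,ack,data}  ✓ labels match
                case err:
                  X ‖ X  ✓
                case ack:
                  X ‖ X  ✓
                case data:
                  X ‖ X  ✓

YES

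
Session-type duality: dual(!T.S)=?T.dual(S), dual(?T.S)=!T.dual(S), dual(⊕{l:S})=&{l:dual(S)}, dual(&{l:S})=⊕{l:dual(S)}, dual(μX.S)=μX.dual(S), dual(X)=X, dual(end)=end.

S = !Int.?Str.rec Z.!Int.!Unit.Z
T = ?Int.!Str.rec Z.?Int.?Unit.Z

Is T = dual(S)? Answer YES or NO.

YES

!Int vs ?Int  ok
  ?Str vs !Str  ok
    rec Z vs rec Z  ok (rec unchanged)
      !Int vs ?Int  ok
        !Unit vs ?Unit  ok
          Z vs Z  ok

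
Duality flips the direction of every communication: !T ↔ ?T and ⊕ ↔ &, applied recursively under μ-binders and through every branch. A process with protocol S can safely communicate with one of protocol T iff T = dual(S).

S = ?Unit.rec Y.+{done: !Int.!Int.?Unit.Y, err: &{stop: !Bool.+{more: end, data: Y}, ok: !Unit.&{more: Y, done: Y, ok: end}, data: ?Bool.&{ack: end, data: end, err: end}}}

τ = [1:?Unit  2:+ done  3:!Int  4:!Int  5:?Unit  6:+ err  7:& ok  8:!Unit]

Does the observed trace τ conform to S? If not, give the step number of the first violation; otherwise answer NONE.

NONE

@1 ?Unit  match  state: rec Y.…
@2 + done  match  state: !Int.!Int.?Unit.rec Y.…
@3 !Int  match  state: !Int.?Unit.rec Y.…
@4 !Int  match  state: ?Unit.rec Y.…
@5 ?Unit  match  state: rec Y.…
@6 + err  match  state: &{stop: !Bool.+{more: end, data: rec Y.…}, ok: !Unit.&{more: rec Y.…, done: rec Y.…, ok: end}, data: ?Bool.&{ack: end, data: end, err: end}}
@7 & ok  match  state: !Unit.&{more: rec Y.…, done: rec Y.…, ok: end}
@8 !Unit  match  state: &{more: rec Y.…, done: rec Y.…, ok: end}
trace exhausted — no violation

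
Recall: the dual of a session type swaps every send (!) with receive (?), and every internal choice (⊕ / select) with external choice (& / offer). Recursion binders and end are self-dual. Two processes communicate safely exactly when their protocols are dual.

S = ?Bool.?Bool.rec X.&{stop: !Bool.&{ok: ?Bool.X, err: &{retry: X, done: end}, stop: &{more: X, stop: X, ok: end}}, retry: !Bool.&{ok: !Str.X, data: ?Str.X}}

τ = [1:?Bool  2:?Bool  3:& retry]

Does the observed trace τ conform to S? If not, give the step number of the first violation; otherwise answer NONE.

NONE

step 1: ?Bool  ok  state: ?Bool.rec X.…
step 2: ?Bool  ok  state: rec X.…
step 3: & retry  ok  state: !Bool.&{ok: !Str.rec X.…, data: ?Str.rec X.…}
all 3 steps conform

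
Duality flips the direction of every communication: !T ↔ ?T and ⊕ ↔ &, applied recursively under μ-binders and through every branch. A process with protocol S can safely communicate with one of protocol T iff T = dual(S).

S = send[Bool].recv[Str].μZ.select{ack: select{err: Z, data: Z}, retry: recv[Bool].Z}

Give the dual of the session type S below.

recv[Bool].send[Str].μZ.offer{ack: offer{err: Z, data: Z}, retry: send[Bool].Z}

send[Bool] ↦ recv[Bool]
  recv[Str] ↦ send[Str]
    μZ ↦ μZ  (binder kept)
      select{ack,retry} ↦ offer{ack,retry}  (internal→external)
        • ack:
          select{err,data} ↦ offer{err,data}  (internal→external)
            • err:
              Z ↦ Z
            • data:
              Z ↦ Z
        • retry:
          recv[Bool] ↦ send[Bool]
            Z ↦ Z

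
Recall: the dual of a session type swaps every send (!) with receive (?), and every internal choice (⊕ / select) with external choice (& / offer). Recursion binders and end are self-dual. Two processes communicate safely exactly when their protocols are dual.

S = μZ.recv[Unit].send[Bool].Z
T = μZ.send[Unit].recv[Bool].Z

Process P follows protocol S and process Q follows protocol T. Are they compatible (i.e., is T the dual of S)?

YES

μZ vs μZ  ok (rec unchanged)
  recv[Unit] vs send[Unit]  ok
    send[Bool] vs recv[Bool]  ok
      Z vs Z  ok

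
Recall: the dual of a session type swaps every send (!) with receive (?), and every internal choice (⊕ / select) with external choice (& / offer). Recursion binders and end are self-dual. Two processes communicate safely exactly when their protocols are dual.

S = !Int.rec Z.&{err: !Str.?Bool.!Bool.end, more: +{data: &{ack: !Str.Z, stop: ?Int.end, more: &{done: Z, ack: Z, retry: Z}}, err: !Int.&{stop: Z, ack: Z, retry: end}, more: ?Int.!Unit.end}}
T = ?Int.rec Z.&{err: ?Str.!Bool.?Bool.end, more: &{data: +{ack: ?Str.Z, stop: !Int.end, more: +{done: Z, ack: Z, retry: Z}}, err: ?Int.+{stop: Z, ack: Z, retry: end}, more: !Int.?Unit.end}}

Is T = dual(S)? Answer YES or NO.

NO

!Int ‖ ?Int  ok
  rec Z ‖ rec Z  ok (binder kept)
    &{err,more} ‖ &{err,more}  ✗ choice polarity not flipped — not dual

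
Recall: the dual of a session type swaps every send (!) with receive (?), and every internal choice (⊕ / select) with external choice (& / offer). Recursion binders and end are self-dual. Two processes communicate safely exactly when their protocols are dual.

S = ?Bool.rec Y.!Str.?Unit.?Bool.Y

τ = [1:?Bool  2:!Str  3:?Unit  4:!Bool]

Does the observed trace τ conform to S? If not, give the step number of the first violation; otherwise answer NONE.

@1 ?Bool  match  state: rec Y.…
@2 !Str  match  state: ?Unit.?Bool.rec Y.…
@3 ?Unit  match  state: ?Bool.rec Y.…
@4 got !Bool, protocol expects ?Bool  ✗

4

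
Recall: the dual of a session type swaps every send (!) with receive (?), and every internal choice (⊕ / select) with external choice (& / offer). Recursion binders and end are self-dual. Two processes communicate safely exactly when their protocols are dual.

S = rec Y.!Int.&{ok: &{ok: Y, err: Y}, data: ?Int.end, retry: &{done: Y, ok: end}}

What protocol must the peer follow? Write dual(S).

rec Y → rec Y  (μ self-dual)
  !Int → ?Int
    &{ok,data,retry} → +{ok,data,retry}  (external→internal)
      case ok:
        &{ok,err} → +{ok,err}  (external→internal)
          case ok:
            Y self-dual
          case err:
            Y self-dual
      case data:
        ?Int → !Int
          end self-dual
      case retry:
        &{done,ok} → +{done,ok}  (external→internal)
          case done:
            Y self-dual
          case ok:
            end self-dual

rec Y.?Int.+{ok: +{ok: Y, err: Y}, data: !Int.end, retry: +{done: Y, ok: end}}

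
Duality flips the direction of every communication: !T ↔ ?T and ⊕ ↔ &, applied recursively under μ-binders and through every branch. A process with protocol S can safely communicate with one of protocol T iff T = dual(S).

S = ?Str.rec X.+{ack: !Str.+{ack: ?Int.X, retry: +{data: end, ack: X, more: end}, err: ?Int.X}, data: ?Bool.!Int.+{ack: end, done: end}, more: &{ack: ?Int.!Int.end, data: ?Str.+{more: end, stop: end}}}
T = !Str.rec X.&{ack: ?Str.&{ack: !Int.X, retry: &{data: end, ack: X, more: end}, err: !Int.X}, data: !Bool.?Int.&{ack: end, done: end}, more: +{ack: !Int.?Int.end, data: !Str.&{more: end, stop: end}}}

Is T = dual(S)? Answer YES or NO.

?Str | !Str  ✓
  rec X | rec X  ✓ (μ self-dual)
    +{ack,data,more} | &{ack,data,more}  ✓ same labels
      case ack:
        !Str | ?Str  ✓
          +{ack,retry,err} | &{ack,retry,err}  ✓ same labels
            case ack:
              ?Int | !Int  ✓
                X | X  ✓
            case retry:
              +{data,ack,more} | &{data,ack,more}  ✓ same labels
                case data:
                  end | end  ✓
                case ack:
                  X | X  ✓
                case more:
                  end | end  ✓
            case err:
              ?Int | !Int  ✓
                X | X  ✓
      case data:
        ?Bool | !Bool  ✓
          !Int | ?Int  ✓
            +{ack,done} | &{ack,done}  ✓ same labels
              case ack:
                end | end  ✓
              case done:
                end | end  ✓
      case more:
        &{ack,data} | +{ack,data}  ✓ same labels
          case ack:
            ?Int | !Int  ✓
              !Int | ?Int  ✓
                end | end  ✓
          case data:
            ?Str | !Str  ✓
              +{more,stop} | &{more,stop}  ✓ same labels
                case more:
                  end | end  ✓
                case stop:
                  end | end  ✓

YES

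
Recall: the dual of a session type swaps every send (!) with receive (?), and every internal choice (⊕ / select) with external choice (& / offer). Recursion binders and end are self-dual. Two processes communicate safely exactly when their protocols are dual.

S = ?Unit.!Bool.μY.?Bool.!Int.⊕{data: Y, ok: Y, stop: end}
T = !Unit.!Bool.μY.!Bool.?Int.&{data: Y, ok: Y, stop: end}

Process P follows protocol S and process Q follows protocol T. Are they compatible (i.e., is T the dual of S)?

?Unit vs !Unit  match
  !Bool vs !Bool  ✗ same direction on both sides — not dual

NO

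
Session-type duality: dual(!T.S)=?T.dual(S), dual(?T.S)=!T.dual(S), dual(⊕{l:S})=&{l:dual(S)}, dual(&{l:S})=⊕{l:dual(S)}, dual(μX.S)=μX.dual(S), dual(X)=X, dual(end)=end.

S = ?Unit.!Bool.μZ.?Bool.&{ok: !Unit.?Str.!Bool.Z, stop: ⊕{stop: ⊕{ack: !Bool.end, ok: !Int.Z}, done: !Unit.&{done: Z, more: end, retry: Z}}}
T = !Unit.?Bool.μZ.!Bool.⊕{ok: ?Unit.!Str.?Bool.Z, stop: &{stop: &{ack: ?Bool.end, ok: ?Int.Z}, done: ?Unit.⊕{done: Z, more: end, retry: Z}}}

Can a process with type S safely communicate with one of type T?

?Unit vs !Unit  ✓
  !Bool vs ?Bool  ✓
    μZ vs μZ  ✓ (μ self-dual)
      ?Bool vs !Bool  ✓
        &{ok,stop} vs ⊕{ok,stop}  ✓ labels match
          • ok:
            !Unit vs ?Unit  ✓
              ?Str vs !Str  ✓
                !Bool vs ?Bool  ✓
                  Z vs Z  ✓
          • stop:
            ⊕{stop,done} vs &{stop,done}  ✓ labels match
              • stop:
                ⊕{ack,ok} vs &{ack,ok}  ✓ labels match
                  • ack:
                    !Bool vs ?Bool  ✓
                      end vs end  ✓
                  • ok:
                    !Int vs ?Int  ✓
                      Z vs Z  ✓
              • done:
                !Unit vs ?Unit  ✓
                  &{done,more,retry} vs ⊕{done,more,retry}  ✓ labels match
                    • done:
                      Z vs Z  ✓
                    • more:
                      end vs end  ✓
                    • retry:
                      Z vs Z  ✓

YES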